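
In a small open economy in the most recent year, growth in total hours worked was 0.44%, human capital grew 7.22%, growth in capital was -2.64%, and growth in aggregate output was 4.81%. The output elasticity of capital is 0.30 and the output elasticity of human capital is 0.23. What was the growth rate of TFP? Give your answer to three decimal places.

3.735%

Labor's share = 1 − 0.3 − 0.23 = 0.47.
Capital: 0.3 × (-2.64) = -0.792 pp.
Human capital: 0.23 × 7.22 = 1.6606 pp.
Total hours worked: 0.47 × 0.44 = 0.2068 pp.
TFP growth = 4.81 − 1.0754 = 3.7346%.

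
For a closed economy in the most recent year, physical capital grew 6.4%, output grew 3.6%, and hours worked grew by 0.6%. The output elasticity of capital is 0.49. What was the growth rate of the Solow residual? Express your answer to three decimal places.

The Solow residual growth was 0.158%.

Labor's share = 1 − 0.49 = 0.51.
Physical capital: 0.49 × 6.4 = 3.136 pp.
Hours worked: 0.51 × 0.6 = 0.306 pp.
TFP growth = 3.6 − 3.442 = 0.158%.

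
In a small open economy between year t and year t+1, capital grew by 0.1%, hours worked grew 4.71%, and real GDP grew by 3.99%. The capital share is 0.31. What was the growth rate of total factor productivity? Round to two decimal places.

0.71%

Labor's share = 1 − 0.31 = 0.69.
Capital: 0.31 × 0.1 = 0.031 pp.
Hours worked: 0.69 × 4.71 = 3.2499 pp.
TFP growth = 3.99 − 3.2809 = 0.7091%.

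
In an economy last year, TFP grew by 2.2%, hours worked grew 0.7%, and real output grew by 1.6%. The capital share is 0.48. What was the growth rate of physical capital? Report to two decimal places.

-2.01%

Labor's share = 1 − 0.48 = 0.52.
gY = gA + 0.52×0.7 + 0.48×g.
0.48×g = 1.6 − 2.2 − 0.364 = -0.964.
g = -0.964 / 0.48 = -2.0083%.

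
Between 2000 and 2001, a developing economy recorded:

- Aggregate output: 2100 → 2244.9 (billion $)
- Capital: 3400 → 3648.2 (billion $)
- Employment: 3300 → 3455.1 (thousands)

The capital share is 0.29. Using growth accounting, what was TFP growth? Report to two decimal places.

TFP growth was 1.45%.

Aggregate output growth = (2244.9 − 2100) / 2100 = 6.9%.
Capital growth = (3648.2 − 3400) / 3400 = 7.3%.
Employment growth = (3455.1 − 3300) / 3300 = 4.7%.
Labor's share = 1 − 0.29 = 0.71.
Capital: 0.29 × 7.3 = 2.117 pp.
Employment: 0.71 × 4.7 = 3.337 pp.
TFP growth = 6.9 − 5.454 = 1.446%.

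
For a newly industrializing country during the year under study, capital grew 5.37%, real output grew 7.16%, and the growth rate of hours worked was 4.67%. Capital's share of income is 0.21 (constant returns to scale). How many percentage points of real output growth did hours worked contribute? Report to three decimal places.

Labor's share = 1 − 0.21 = 0.79.
Contribution = share × growth = 0.79 × 4.67 = 3.6893 pp.

3.689 percentage points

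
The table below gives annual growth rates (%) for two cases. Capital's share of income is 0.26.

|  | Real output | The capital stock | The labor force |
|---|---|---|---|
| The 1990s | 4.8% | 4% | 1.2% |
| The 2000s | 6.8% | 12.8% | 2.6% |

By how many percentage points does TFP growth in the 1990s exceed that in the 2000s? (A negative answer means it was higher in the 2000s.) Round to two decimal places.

1.32 percentage points

Labor's share = 1 − 0.26 = 0.74.
The 1990s: TFP = 4.8 − 1.04 − 0.888 = 2.872%.
The 2000s: TFP = 6.8 − 3.328 − 1.924 = 1.548%.
Difference = 2.872 − (1.548) = 1.324 pp.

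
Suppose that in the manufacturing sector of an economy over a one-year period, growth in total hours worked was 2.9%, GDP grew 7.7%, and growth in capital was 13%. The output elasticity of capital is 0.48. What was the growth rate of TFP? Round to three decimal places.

-0.048%

Labor's share = 1 − 0.48 = 0.52.
Capital: 0.48 × 13 = 6.24 pp.
Total hours worked: 0.52 × 2.9 = 1.508 pp.
TFP growth = 7.7 − 7.748 = -0.048%.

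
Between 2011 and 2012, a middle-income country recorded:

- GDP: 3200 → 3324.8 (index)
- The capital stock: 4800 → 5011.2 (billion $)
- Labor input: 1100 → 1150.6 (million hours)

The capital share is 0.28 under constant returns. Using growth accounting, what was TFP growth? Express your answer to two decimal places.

-0.64%

GDP growth = (3324.8 − 3200) / 3200 = 3.9%.
The capital stock growth = (5011.2 − 4800) / 4800 = 4.4%.
Labor input growth = (1150.6 − 1100) / 1100 = 4.6%.
Labor's share = 1 − 0.28 = 0.72.
The capital stock: 0.28 × 4.4 = 1.232 pp.
Labor input: 0.72 × 4.6 = 3.312 pp.
TFP growth = 3.9 − 4.544 = -0.644%.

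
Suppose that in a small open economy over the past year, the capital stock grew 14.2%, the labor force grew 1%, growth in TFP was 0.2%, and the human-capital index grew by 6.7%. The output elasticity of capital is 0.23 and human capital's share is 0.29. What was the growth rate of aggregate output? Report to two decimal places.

5.89%

Labor's share = 1 − 0.23 − 0.29 = 0.48.
The capital stock: 0.23 × 14.2 = 3.266 pp.
The human-capital index: 0.29 × 6.7 = 1.943 pp.
The labor force: 0.48 × 1 = 0.48 pp.
Output growth = 0.2 + 5.689 = 5.889%.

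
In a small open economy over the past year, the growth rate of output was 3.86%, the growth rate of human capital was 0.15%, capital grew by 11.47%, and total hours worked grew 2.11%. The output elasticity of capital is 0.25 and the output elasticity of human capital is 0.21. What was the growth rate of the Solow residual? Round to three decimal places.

Labor's share = 1 − 0.25 − 0.21 = 0.54.
Capital: 0.25 × 11.47 = 2.8675 pp.
Human capital: 0.21 × 0.15 = 0.0315 pp.
Total hours worked: 0.54 × 2.11 = 1.1394 pp.
TFP growth = 3.86 − 4.0384 = -0.1784%.

-0.178%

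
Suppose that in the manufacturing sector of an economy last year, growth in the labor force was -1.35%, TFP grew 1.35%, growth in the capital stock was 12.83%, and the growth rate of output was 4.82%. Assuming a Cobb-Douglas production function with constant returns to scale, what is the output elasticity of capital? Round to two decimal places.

α = 0.34

gY = gA + α·gK + (1−α)·gL, so gY − gA − gL = α(gK − gL).
4.82 − 1.35 + 1.35 = α × (12.83 − (-1.35)).
4.82 = 14.18 α, so α = 0.3399.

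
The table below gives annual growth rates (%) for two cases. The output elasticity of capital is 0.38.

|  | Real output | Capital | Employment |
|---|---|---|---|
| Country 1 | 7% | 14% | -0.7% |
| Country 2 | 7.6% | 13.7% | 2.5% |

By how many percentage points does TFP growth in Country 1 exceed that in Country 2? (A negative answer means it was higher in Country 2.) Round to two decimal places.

Labor's share = 1 − 0.38 = 0.62.
Country 1: TFP = 7 − 5.32 + 0.434 = 2.114%.
Country 2: TFP = 7.6 − 5.206 − 1.55 = 0.844%.
Difference = 2.114 − (0.844) = 1.27 pp.

1.27 percentage points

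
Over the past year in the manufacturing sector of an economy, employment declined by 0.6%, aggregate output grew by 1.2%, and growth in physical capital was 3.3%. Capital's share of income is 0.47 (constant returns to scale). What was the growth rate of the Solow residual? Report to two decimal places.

-0.03%

Labor's share = 1 − 0.47 = 0.53.
Physical capital: 0.47 × 3.3 = 1.551 pp.
Employment: 0.53 × (-0.6) = -0.318 pp.
TFP growth = 1.2 − 1.233 = -0.033%.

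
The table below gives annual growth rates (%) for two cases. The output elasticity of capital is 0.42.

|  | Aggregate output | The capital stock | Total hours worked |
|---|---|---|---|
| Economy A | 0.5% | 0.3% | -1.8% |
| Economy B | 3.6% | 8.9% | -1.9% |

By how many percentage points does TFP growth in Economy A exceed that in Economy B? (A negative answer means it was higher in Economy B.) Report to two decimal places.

Labor's share = 1 − 0.42 = 0.58.
Economy A: TFP = 0.5 − 0.126 + 1.044 = 1.418%.
Economy B: TFP = 3.6 − 3.738 + 1.102 = 0.964%.
Difference = 1.418 − (0.964) = 0.454 pp.

0.45 percentage points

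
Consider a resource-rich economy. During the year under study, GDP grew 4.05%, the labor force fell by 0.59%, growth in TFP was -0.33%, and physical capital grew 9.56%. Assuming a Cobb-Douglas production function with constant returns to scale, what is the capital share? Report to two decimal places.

α = 0.49

gY = gA + α·gK + (1−α)·gL, so gY − gA − gL = α(gK − gL).
4.05 + 0.33 + 0.59 = α × (9.56 − (-0.59)).
4.97 = 10.15 α, so α = 0.4897.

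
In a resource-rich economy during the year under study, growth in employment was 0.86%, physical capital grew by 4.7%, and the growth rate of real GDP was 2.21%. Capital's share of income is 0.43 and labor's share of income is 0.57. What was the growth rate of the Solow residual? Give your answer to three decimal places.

Labor's share = 1 − 0.43 = 0.57.
Physical capital: 0.43 × 4.7 = 2.021 pp.
Employment: 0.57 × 0.86 = 0.4902 pp.
TFP growth = 2.21 − 2.5112 = -0.3012%.

-0.301%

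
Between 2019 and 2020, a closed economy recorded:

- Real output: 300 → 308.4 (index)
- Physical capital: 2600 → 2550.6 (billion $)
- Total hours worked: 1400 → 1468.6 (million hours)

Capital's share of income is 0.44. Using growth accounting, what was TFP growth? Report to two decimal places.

Real output growth = (308.4 − 300) / 300 = 2.8%.
Physical capital growth = (2550.6 − 2600) / 2600 = -1.9%.
Total hours worked growth = (1468.6 − 1400) / 1400 = 4.9%.
Labor's share = 1 − 0.44 = 0.56.
Physical capital: 0.44 × (-1.9) = -0.836 pp.
Total hours worked: 0.56 × 4.9 = 2.744 pp.
TFP growth = 2.8 − 1.908 = 0.892%.

0.89%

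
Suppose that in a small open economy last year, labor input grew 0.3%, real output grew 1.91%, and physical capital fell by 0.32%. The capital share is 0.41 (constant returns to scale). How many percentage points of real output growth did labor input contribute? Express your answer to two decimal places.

0.18 pp

Labor's share = 1 − 0.41 = 0.59.
Contribution = share × growth = 0.59 × 0.3 = 0.177 pp.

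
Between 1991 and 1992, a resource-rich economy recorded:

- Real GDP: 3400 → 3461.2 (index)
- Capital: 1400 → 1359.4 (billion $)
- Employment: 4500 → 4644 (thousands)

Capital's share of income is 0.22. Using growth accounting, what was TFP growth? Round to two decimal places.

Real GDP growth = (3461.2 − 3400) / 3400 = 1.8%.
Capital growth = (1359.4 − 1400) / 1400 = -2.9%.
Employment growth = (4644 − 4500) / 4500 = 3.2%.
Labor's share = 1 − 0.22 = 0.78.
Capital: 0.22 × (-2.9) = -0.638 pp.
Employment: 0.78 × 3.2 = 2.496 pp.
TFP growth = 1.8 − 1.858 = -0.058%.

-0.06%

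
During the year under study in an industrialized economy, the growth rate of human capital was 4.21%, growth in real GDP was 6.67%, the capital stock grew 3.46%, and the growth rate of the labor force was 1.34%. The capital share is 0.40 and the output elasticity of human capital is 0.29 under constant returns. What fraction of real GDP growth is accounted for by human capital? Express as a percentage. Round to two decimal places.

Human capital accounted for 18.30% of growth.

Human capital contributed 0.29 × 4.21 = 1.2209 pp.
Share of growth = 1.2209 / 6.67 × 100 = 18.3043%.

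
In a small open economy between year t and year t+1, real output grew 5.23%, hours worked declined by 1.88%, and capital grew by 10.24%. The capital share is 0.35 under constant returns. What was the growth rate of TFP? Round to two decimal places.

Labor's share = 1 − 0.35 = 0.65.
Capital: 0.35 × 10.24 = 3.584 pp.
Hours worked: 0.65 × (-1.88) = -1.222 pp.
TFP growth = 5.23 − 2.362 = 2.868%.

2.87%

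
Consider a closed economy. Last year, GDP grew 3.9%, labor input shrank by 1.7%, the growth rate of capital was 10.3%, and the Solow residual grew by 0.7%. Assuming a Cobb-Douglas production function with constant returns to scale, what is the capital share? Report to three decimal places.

gY = gA + α·gK + (1−α)·gL, so gY − gA − gL = α(gK − gL).
3.9 − 0.7 + 1.7 = α × (10.3 − (-1.7)).
4.9 = 12 α, so α = 0.40833.

The capital share is 0.408.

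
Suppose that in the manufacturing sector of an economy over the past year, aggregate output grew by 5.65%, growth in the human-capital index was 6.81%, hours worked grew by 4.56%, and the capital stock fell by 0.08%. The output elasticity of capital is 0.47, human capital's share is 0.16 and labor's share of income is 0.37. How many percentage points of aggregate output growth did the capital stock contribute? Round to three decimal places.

-0.038 pp

Contribution = share × growth = 0.47 × (-0.08) = -0.0376 pp.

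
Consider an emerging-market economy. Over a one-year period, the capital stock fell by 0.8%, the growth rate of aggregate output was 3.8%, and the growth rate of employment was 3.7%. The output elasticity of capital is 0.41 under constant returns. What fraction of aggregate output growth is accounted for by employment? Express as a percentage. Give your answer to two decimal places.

Labor's share = 1 − 0.41 = 0.59.
Employment contributed 0.59 × 3.7 = 2.183 pp.
Share of growth = 2.183 / 3.8 × 100 = 57.4474%.

Employment accounted for 57.45% of growth.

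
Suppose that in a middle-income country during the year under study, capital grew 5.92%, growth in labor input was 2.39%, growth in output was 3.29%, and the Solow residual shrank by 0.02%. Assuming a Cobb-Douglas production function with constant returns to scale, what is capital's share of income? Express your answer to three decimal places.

α = 0.261

gY = gA + α·gK + (1−α)·gL, so gY − gA − gL = α(gK − gL).
3.29 + 0.02 − 2.39 = α × (5.92 − 2.39).
0.92 = 3.53 α, so α = 0.26062.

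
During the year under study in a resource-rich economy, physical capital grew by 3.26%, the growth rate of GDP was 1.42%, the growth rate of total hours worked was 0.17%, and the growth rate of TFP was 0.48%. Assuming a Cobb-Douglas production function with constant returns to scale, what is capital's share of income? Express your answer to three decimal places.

gY = gA + α·gK + (1−α)·gL, so gY − gA − gL = α(gK − gL).
1.42 − 0.48 − 0.17 = α × (3.26 − 0.17).
0.77 = 3.09 α, so α = 0.24919.

0.249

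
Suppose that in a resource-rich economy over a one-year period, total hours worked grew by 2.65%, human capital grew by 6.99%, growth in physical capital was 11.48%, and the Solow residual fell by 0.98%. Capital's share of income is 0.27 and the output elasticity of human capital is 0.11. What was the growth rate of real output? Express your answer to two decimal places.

Labor's share = 1 − 0.27 − 0.11 = 0.62.
Physical capital: 0.27 × 11.48 = 3.0996 pp.
Human capital: 0.11 × 6.99 = 0.7689 pp.
Total hours worked: 0.62 × 2.65 = 1.643 pp.
Output growth = -0.98 + 5.5115 = 4.5315%.

Real output grew 4.53%.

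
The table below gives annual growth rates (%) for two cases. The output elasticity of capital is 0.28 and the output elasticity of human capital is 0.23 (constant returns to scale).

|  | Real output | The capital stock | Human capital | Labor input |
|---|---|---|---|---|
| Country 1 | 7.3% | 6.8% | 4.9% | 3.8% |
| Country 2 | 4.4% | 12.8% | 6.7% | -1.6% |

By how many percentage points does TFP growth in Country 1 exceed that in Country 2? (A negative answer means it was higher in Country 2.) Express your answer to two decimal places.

2.35 percentage points

Labor's share = 1 − 0.28 − 0.23 = 0.49.
Country 1: TFP = 7.3 − 1.904 − 1.127 − 1.862 = 2.407%.
Country 2: TFP = 4.4 − 3.584 − 1.541 + 0.784 = 0.059%.
Difference = 2.407 − (0.059) = 2.348 pp.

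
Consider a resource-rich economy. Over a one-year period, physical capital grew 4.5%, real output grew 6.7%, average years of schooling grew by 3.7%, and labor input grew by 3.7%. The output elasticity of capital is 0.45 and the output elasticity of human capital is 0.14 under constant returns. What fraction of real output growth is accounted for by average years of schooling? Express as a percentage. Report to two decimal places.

Average years of schooling contributed 0.14 × 3.7 = 0.518 pp.
Share of growth = 0.518 / 6.7 × 100 = 7.7313%.

7.73%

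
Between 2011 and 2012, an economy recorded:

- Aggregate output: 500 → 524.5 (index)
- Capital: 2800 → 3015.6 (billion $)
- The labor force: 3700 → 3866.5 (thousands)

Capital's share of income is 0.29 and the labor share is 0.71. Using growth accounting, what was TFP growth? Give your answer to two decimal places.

-0.53%

Aggregate output growth = (524.5 − 500) / 500 = 4.9%.
Capital growth = (3015.6 − 2800) / 2800 = 7.7%.
The labor force growth = (3866.5 − 3700) / 3700 = 4.5%.
Labor's share = 1 − 0.29 = 0.71.
Capital: 0.29 × 7.7 = 2.233 pp.
The labor force: 0.71 × 4.5 = 3.195 pp.
TFP growth = 4.9 − 5.428 = -0.528%.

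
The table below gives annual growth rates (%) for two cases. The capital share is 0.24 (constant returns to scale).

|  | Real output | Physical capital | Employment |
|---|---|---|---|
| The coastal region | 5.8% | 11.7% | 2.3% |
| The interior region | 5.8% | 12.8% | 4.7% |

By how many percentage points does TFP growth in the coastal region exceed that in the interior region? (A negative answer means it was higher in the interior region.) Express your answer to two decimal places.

Labor's share = 1 − 0.24 = 0.76.
The coastal region: TFP = 5.8 − 2.808 − 1.748 = 1.244%.
The interior region: TFP = 5.8 − 3.072 − 3.572 = -0.844%.
Difference = 1.244 − (-0.844) = 2.088 pp.

2.09 percentage points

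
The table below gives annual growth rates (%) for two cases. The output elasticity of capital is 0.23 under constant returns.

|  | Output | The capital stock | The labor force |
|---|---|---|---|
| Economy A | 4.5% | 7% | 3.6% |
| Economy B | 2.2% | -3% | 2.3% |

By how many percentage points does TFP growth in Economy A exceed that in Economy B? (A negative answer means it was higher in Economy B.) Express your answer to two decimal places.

Labor's share = 1 − 0.23 = 0.77.
Economy A: TFP = 4.5 − 1.61 − 2.772 = 0.118%.
Economy B: TFP = 2.2 + 0.69 − 1.771 = 1.119%.
Difference = 0.118 − (1.119) = -1.001 pp.

-1.00 percentage points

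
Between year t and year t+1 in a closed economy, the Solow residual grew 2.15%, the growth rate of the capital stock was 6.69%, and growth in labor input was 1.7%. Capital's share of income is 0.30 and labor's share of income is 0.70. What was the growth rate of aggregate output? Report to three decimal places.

Labor's share = 1 − 0.3 = 0.7.
The capital stock: 0.3 × 6.69 = 2.007 pp.
Labor input: 0.7 × 1.7 = 1.19 pp.
Output growth = 2.15 + 3.197 = 5.347%.

5.347%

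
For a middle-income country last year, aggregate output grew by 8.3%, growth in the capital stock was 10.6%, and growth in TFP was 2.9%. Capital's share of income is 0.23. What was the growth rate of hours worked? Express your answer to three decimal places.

Labor's share = 1 − 0.23 = 0.77.
gY = gA + 0.23×10.6 + 0.77×g.
0.77×g = 8.3 − 2.9 − 2.438 = 2.962.
g = 2.962 / 0.77 = 3.84675%.

Hours worked growth was 3.847%.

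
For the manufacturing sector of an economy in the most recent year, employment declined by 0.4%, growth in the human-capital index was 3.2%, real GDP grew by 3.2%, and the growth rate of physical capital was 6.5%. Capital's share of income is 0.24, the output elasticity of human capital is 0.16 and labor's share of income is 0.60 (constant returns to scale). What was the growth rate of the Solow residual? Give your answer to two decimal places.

Labor's share = 1 − 0.24 − 0.16 = 0.6.
Physical capital: 0.24 × 6.5 = 1.56 pp.
The human-capital index: 0.16 × 3.2 = 0.512 pp.
Employment: 0.6 × (-0.4) = -0.24 pp.
TFP growth = 3.2 − 1.832 = 1.368%.

The Solow residual grew 1.37%.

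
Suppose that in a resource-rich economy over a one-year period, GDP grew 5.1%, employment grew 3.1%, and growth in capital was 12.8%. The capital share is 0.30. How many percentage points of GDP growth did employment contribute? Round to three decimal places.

Labor's share = 1 − 0.3 = 0.7.
Contribution = share × growth = 0.7 × 3.1 = 2.17 pp.

2.170 percentage points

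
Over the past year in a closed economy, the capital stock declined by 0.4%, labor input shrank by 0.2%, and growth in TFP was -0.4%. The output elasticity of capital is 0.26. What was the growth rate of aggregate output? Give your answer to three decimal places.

-0.652%

Labor's share = 1 − 0.26 = 0.74.
The capital stock: 0.26 × (-0.4) = -0.104 pp.
Labor input: 0.74 × (-0.2) = -0.148 pp.
Output growth = -0.4 + (-0.252) = -0.652%.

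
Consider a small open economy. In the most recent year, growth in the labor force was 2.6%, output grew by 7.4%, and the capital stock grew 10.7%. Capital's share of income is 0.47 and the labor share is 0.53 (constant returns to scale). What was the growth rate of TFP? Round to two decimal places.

Labor's share = 1 − 0.47 = 0.53.
The capital stock: 0.47 × 10.7 = 5.029 pp.
The labor force: 0.53 × 2.6 = 1.378 pp.
TFP growth = 7.4 − 6.407 = 0.993%.

TFP grew 0.99%.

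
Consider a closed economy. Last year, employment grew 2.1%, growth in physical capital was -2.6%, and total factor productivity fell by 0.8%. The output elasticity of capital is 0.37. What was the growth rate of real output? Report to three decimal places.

-0.439%

Labor's share = 1 − 0.37 = 0.63.
Physical capital: 0.37 × (-2.6) = -0.962 pp.
Employment: 0.63 × 2.1 = 1.323 pp.
Output growth = -0.8 + 0.361 = -0.439%.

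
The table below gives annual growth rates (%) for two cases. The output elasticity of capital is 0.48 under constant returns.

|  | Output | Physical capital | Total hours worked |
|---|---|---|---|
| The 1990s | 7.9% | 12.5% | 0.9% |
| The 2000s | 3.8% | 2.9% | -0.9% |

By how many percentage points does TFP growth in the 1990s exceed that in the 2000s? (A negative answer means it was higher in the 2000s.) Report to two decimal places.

-1.44 percentage points

Labor's share = 1 − 0.48 = 0.52.
The 1990s: TFP = 7.9 − 6 − 0.468 = 1.432%.
The 2000s: TFP = 3.8 − 1.392 + 0.468 = 2.876%.
Difference = 1.432 − (2.876) = -1.444 pp.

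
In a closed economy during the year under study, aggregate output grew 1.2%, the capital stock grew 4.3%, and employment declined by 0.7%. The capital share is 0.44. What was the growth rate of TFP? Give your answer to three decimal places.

Labor's share = 1 − 0.44 = 0.56.
The capital stock: 0.44 × 4.3 = 1.892 pp.
Employment: 0.56 × (-0.7) = -0.392 pp.
TFP growth = 1.2 − 1.5 = -0.3%.

-0.300%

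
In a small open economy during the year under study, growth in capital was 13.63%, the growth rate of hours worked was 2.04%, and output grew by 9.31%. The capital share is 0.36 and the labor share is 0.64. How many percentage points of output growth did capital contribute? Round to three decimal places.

4.907 pp

Contribution = share × growth = 0.36 × 13.63 = 4.9068 pp.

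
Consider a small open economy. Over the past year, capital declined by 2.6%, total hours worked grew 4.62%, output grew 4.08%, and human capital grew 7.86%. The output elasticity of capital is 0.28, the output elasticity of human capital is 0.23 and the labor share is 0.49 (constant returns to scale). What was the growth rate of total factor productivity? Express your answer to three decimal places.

0.736%

Labor's share = 1 − 0.28 − 0.23 = 0.49.
Capital: 0.28 × (-2.6) = -0.728 pp.
Human capital: 0.23 × 7.86 = 1.8078 pp.
Total hours worked: 0.49 × 4.62 = 2.2638 pp.
TFP growth = 4.08 − 3.3436 = 0.7364%.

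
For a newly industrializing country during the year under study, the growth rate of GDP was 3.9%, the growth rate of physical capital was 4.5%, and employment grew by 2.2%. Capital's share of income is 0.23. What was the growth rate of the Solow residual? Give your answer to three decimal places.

1.171%

Labor's share = 1 − 0.23 = 0.77.
Physical capital: 0.23 × 4.5 = 1.035 pp.
Employment: 0.77 × 2.2 = 1.694 pp.
TFP growth = 3.9 − 2.729 = 1.171%.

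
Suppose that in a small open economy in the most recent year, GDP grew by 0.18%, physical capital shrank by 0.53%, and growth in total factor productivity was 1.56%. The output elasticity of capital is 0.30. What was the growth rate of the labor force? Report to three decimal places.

Labor's share = 1 − 0.3 = 0.7.
gY = gA + 0.3×(-0.53) + 0.7×g.
0.7×g = 0.18 − 1.56 + 0.159 = -1.221.
g = -1.221 / 0.7 = -1.74429%.

-1.744%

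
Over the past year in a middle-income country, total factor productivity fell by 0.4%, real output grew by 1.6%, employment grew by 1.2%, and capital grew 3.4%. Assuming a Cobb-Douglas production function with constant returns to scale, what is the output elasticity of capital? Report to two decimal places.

0.36

gY = gA + α·gK + (1−α)·gL, so gY − gA − gL = α(gK − gL).
1.6 + 0.4 − 1.2 = α × (3.4 − 1.2).
0.8 = 2.2 α, so α = 0.3636.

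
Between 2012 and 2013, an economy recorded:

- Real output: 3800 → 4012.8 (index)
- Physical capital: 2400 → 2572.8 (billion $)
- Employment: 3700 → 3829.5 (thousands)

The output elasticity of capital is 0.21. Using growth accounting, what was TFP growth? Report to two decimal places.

1.32%

Real output growth = (4012.8 − 3800) / 3800 = 5.6%.
Physical capital growth = (2572.8 − 2400) / 2400 = 7.2%.
Employment growth = (3829.5 − 3700) / 3700 = 3.5%.
Labor's share = 1 − 0.21 = 0.79.
Physical capital: 0.21 × 7.2 = 1.512 pp.
Employment: 0.79 × 3.5 = 2.765 pp.
TFP growth = 5.6 − 4.277 = 1.323%.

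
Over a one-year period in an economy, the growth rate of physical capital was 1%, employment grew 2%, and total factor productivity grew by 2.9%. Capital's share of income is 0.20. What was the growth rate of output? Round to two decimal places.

4.70%

Labor's share = 1 − 0.2 = 0.8.
Physical capital: 0.2 × 1 = 0.2 pp.
Employment: 0.8 × 2 = 1.6 pp.
Output growth = 2.9 + 1.8 = 4.7%.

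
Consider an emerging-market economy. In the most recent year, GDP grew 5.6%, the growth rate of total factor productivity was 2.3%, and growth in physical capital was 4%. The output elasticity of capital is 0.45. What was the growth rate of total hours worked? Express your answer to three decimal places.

Labor's share = 1 − 0.45 = 0.55.
gY = gA + 0.45×4 + 0.55×g.
0.55×g = 5.6 − 2.3 − 1.8 = 1.5.
g = 1.5 / 0.55 = 2.72727%.

Total hours worked growth was 2.727%.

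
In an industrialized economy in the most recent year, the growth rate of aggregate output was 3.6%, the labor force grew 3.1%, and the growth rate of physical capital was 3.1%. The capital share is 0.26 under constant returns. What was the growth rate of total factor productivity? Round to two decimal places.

0.50%

Labor's share = 1 − 0.26 = 0.74.
Physical capital: 0.26 × 3.1 = 0.806 pp.
The labor force: 0.74 × 3.1 = 2.294 pp.
TFP growth = 3.6 − 3.1 = 0.5%.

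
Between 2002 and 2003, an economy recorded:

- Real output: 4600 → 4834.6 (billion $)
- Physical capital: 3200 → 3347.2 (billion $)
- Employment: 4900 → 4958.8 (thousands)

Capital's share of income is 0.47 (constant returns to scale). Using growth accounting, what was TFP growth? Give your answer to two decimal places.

Real output growth = (4834.6 − 4600) / 4600 = 5.1%.
Physical capital growth = (3347.2 − 3200) / 3200 = 4.6%.
Employment growth = (4958.8 − 4900) / 4900 = 1.2%.
Labor's share = 1 − 0.47 = 0.53.
Physical capital: 0.47 × 4.6 = 2.162 pp.
Employment: 0.53 × 1.2 = 0.636 pp.
TFP growth = 5.1 − 2.798 = 2.302%.

2.30%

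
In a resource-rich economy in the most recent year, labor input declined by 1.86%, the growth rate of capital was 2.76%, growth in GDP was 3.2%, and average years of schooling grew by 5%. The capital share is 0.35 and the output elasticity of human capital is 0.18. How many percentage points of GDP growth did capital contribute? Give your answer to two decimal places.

0.97 pp

Contribution = share × growth = 0.35 × 2.76 = 0.966 pp.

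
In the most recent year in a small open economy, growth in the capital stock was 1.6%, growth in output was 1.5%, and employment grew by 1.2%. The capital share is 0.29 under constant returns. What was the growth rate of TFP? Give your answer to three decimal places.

0.184%

Labor's share = 1 − 0.29 = 0.71.
The capital stock: 0.29 × 1.6 = 0.464 pp.
Employment: 0.71 × 1.2 = 0.852 pp.
TFP growth = 1.5 − 1.316 = 0.184%.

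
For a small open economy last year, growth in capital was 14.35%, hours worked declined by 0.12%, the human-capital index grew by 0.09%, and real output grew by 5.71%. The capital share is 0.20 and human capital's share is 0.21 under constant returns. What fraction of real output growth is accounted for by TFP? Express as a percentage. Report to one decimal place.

TFP accounted for 50.6% of growth.

Labor's share = 1 − 0.2 − 0.21 = 0.59.
Capital: 0.2 × 14.35 = 2.87 pp.
The human-capital index: 0.21 × 0.09 = 0.0189 pp.
Hours worked: 0.59 × (-0.12) = -0.0708 pp.
TFP growth = 5.71 − 2.8181 = 2.8919%.
TFP share of growth = 2.8919 / 5.71 × 100 = 50.646%.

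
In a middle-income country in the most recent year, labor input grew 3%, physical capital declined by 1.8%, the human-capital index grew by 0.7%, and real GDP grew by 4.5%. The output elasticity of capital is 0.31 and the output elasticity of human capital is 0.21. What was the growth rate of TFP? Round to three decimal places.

Labor's share = 1 − 0.31 − 0.21 = 0.48.
Physical capital: 0.31 × (-1.8) = -0.558 pp.
The human-capital index: 0.21 × 0.7 = 0.147 pp.
Labor input: 0.48 × 3 = 1.44 pp.
TFP growth = 4.5 − 1.029 = 3.471%.

3.471%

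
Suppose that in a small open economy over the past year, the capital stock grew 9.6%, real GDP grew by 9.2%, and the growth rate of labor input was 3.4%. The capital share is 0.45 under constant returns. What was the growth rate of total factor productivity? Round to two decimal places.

3.01%

Labor's share = 1 − 0.45 = 0.55.
The capital stock: 0.45 × 9.6 = 4.32 pp.
Labor input: 0.55 × 3.4 = 1.87 pp.
TFP growth = 9.2 − 6.19 = 3.01%.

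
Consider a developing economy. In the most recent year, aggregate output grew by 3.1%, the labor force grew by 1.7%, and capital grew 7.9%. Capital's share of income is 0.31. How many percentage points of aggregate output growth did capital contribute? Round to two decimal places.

Contribution = share × growth = 0.31 × 7.9 = 2.449 pp.

2.45 percentage points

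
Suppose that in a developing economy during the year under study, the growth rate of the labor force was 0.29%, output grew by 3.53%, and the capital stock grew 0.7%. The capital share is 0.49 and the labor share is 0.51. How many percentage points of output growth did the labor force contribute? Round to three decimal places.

Labor's share = 1 − 0.49 = 0.51.
Contribution = share × growth = 0.51 × 0.29 = 0.1479 pp.

0.148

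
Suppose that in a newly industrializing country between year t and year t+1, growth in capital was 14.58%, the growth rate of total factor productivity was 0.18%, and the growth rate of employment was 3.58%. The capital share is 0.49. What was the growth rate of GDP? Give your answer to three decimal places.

9.150%

Labor's share = 1 − 0.49 = 0.51.
Capital: 0.49 × 14.58 = 7.1442 pp.
Employment: 0.51 × 3.58 = 1.8258 pp.
Output growth = 0.18 + 8.97 = 9.15%.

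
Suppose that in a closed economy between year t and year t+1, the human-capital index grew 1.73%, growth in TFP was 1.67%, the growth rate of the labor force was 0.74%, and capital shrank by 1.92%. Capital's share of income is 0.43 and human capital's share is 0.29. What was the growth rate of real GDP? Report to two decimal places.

Labor's share = 1 − 0.43 − 0.29 = 0.28.
Capital: 0.43 × (-1.92) = -0.8256 pp.
The human-capital index: 0.29 × 1.73 = 0.5017 pp.
The labor force: 0.28 × 0.74 = 0.2072 pp.
Output growth = 1.67 + (-0.1167) = 1.5533%.

Real GDP grew 1.55%.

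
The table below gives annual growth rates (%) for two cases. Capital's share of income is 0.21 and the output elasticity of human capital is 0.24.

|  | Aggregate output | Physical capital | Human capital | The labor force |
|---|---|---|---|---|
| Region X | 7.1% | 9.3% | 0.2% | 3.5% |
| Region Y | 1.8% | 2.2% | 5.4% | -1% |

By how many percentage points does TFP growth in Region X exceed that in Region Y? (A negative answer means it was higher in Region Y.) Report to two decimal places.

2.58 percentage points

Labor's share = 1 − 0.21 − 0.24 = 0.55.
Region X: TFP = 7.1 − 1.953 − 0.048 − 1.925 = 3.174%.
Region Y: TFP = 1.8 − 0.462 − 1.296 + 0.55 = 0.592%.
Difference = 3.174 − (0.592) = 2.582 pp.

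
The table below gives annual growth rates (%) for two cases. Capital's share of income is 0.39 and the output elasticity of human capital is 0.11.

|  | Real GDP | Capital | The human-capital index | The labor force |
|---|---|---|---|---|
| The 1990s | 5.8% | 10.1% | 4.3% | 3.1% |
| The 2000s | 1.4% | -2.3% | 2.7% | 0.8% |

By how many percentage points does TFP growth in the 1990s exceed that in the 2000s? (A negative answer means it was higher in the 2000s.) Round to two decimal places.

Labor's share = 1 − 0.39 − 0.11 = 0.5.
The 1990s: TFP = 5.8 − 3.939 − 0.473 − 1.55 = -0.162%.
The 2000s: TFP = 1.4 + 0.897 − 0.297 − 0.4 = 1.6%.
Difference = -0.162 − (1.6) = -1.762 pp.

-1.76 percentage points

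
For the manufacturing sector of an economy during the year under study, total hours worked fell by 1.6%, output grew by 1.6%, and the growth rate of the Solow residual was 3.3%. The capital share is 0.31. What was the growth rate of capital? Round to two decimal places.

Labor's share = 1 − 0.31 = 0.69.
gY = gA + 0.69×(-1.6) + 0.31×g.
0.31×g = 1.6 − 3.3 + 1.104 = -0.596.
g = -0.596 / 0.31 = -1.9226%.

-1.92%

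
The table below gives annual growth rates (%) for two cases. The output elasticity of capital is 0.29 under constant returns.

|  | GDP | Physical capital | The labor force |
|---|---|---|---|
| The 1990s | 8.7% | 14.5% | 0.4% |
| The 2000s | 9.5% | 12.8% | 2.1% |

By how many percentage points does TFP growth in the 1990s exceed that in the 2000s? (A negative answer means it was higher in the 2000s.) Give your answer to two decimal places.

-0.09 percentage points

Labor's share = 1 − 0.29 = 0.71.
The 1990s: TFP = 8.7 − 4.205 − 0.284 = 4.211%.
The 2000s: TFP = 9.5 − 3.712 − 1.491 = 4.297%.
Difference = 4.211 − (4.297) = -0.086 pp.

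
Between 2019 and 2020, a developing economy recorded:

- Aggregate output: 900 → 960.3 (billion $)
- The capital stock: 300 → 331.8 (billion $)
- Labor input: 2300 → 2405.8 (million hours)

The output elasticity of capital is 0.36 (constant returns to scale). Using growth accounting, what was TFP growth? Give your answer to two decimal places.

Aggregate output growth = (960.3 − 900) / 900 = 6.7%.
The capital stock growth = (331.8 − 300) / 300 = 10.6%.
Labor input growth = (2405.8 − 2300) / 2300 = 4.6%.
Labor's share = 1 − 0.36 = 0.64.
The capital stock: 0.36 × 10.6 = 3.816 pp.
Labor input: 0.64 × 4.6 = 2.944 pp.
TFP growth = 6.7 − 6.76 = -0.06%.

-0.06%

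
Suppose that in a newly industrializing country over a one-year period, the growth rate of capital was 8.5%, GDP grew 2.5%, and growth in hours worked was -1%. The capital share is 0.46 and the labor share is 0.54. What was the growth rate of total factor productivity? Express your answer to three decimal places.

-0.870%

Labor's share = 1 − 0.46 = 0.54.
Capital: 0.46 × 8.5 = 3.91 pp.
Hours worked: 0.54 × (-1) = -0.54 pp.
TFP growth = 2.5 − 3.37 = -0.87%.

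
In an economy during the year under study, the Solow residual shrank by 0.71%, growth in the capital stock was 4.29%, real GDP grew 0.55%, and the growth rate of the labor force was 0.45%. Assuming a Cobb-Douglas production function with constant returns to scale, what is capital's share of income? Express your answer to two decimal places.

gY = gA + α·gK + (1−α)·gL, so gY − gA − gL = α(gK − gL).
0.55 + 0.71 − 0.45 = α × (4.29 − 0.45).
0.81 = 3.84 α, so α = 0.2109.

0.21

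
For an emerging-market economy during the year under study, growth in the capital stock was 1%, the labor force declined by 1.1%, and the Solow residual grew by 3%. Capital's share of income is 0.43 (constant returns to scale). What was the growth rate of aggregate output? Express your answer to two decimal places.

2.80%

Labor's share = 1 − 0.43 = 0.57.
The capital stock: 0.43 × 1 = 0.43 pp.
The labor force: 0.57 × (-1.1) = -0.627 pp.
Output growth = 3 + (-0.197) = 2.803%.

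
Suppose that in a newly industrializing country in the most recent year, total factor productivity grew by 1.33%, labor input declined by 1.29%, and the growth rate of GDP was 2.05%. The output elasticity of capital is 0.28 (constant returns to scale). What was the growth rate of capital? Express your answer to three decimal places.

Capital growth was 5.889%.

Labor's share = 1 − 0.28 = 0.72.
gY = gA + 0.72×(-1.29) + 0.28×g.
0.28×g = 2.05 − 1.33 + 0.9288 = 1.6488.
g = 1.6488 / 0.28 = 5.88857%.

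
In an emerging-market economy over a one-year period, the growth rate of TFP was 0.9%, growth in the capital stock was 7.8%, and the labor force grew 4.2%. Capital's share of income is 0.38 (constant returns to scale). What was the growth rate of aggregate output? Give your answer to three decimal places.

Labor's share = 1 − 0.38 = 0.62.
The capital stock: 0.38 × 7.8 = 2.964 pp.
The labor force: 0.62 × 4.2 = 2.604 pp.
Output growth = 0.9 + 5.568 = 6.468%.

6.468%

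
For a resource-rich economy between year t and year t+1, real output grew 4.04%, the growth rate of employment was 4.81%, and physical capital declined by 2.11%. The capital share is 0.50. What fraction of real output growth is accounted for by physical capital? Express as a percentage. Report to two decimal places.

Physical capital contributed 0.5 × (-2.11) = -1.055 pp.
Share of growth = -1.055 / 4.04 × 100 = -26.1139%.

Physical capital accounted for -26.11% of growth.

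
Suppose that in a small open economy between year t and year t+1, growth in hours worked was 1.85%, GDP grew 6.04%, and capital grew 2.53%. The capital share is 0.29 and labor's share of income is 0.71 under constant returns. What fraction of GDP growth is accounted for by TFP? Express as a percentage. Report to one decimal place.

Labor's share = 1 − 0.29 = 0.71.
Capital: 0.29 × 2.53 = 0.7337 pp.
Hours worked: 0.71 × 1.85 = 1.3135 pp.
TFP growth = 6.04 − 2.0472 = 3.9928%.
TFP share of growth = 3.9928 / 6.04 × 100 = 66.106%.

66.1%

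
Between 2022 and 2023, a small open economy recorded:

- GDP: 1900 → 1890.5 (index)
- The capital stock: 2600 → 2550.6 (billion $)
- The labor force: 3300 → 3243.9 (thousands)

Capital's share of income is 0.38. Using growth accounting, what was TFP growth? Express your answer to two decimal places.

GDP growth = (1890.5 − 1900) / 1900 = -0.5%.
The capital stock growth = (2550.6 − 2600) / 2600 = -1.9%.
The labor force growth = (3243.9 − 3300) / 3300 = -1.7%.
Labor's share = 1 − 0.38 = 0.62.
The capital stock: 0.38 × (-1.9) = -0.722 pp.
The labor force: 0.62 × (-1.7) = -1.054 pp.
TFP growth = -0.5 + 1.776 = 1.276%.

TFP grew 1.28%.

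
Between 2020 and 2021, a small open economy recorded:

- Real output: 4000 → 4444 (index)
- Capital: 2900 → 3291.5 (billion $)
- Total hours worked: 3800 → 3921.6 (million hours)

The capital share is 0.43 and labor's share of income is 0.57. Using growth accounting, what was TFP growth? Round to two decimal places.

3.47%

Real output growth = (4444 − 4000) / 4000 = 11.1%.
Capital growth = (3291.5 − 2900) / 2900 = 13.5%.
Total hours worked growth = (3921.6 − 3800) / 3800 = 3.2%.
Labor's share = 1 − 0.43 = 0.57.
Capital: 0.43 × 13.5 = 5.805 pp.
Total hours worked: 0.57 × 3.2 = 1.824 pp.
TFP growth = 11.1 − 7.629 = 3.471%.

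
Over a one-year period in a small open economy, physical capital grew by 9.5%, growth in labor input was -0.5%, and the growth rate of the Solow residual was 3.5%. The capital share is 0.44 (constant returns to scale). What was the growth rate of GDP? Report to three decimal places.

Labor's share = 1 − 0.44 = 0.56.
Physical capital: 0.44 × 9.5 = 4.18 pp.
Labor input: 0.56 × (-0.5) = -0.28 pp.
Output growth = 3.5 + 3.9 = 7.4%.

7.400%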